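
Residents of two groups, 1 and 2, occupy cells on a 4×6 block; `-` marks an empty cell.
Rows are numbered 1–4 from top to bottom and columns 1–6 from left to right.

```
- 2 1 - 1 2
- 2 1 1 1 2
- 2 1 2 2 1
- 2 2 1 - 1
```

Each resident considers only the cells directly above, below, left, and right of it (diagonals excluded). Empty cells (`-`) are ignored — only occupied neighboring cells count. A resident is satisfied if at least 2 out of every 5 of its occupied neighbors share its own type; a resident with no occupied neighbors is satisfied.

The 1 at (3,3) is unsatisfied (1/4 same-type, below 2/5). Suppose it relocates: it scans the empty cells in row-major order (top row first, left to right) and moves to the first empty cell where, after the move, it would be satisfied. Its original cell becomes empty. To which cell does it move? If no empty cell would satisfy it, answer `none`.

Vacating (3,3). Empty cells in order:
  (1,1): 0/1 same-type → still unsatisfied.
  (1,4): 3/3 same-type → satisfied — stop here.

(1,4)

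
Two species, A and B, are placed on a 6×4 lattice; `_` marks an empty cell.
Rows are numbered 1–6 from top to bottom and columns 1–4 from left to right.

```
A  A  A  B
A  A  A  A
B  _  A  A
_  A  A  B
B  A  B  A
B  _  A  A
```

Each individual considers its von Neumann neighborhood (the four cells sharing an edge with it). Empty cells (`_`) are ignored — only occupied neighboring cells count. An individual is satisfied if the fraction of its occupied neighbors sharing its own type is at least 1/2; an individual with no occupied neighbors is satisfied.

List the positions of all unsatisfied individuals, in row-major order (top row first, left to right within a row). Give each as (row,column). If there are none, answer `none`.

(1,4), (3,1), (4,4), (5,2), (5,3), (5,4)

(1,1)A 2/2 satisfied
(1,2)A 3/3 satisfied
(1,3)A 2/3 satisfied
(1,4)B 0/2 not
(2,1)A 2/3 satisfied
(2,2)A 3/3 satisfied
(2,3)A 4/4 satisfied
(2,4)A 2/3 satisfied
(3,1)B 0/1 not
(3,3)A 3/3 satisfied
(3,4)A 2/3 satisfied
(4,2)A 2/2 satisfied
(4,3)A 2/4 satisfied
(4,4)B 0/3 not
(5,1)B 1/2 satisfied
(5,2)A 1/3 not
(5,3)B 0/4 not
(5,4)A 1/3 not
(6,1)B 1/1 satisfied
(6,3)A 1/2 satisfied
(6,4)A 2/2 satisfied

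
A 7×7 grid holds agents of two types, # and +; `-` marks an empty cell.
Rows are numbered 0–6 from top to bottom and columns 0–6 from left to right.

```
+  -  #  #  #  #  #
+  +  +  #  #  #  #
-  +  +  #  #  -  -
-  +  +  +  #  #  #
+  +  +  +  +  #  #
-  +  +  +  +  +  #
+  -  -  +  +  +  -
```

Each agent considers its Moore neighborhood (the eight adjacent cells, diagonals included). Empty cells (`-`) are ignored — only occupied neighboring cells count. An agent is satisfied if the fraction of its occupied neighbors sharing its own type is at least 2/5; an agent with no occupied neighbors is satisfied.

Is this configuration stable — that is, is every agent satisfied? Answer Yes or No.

(0,0)+ 2/2 satisfied
(0,2)# 2/4 satisfied
(0,3)# 4/5 satisfied
(0,4)# 5/5 satisfied
(0,5)# 5/5 satisfied
(0,6)# 3/3 satisfied
(1,0)+ 3/3 satisfied
(1,1)+ 5/6 satisfied
(1,2)+ 3/7 satisfied
(1,3)# 6/8 satisfied
(1,4)# 7/7 satisfied
(1,5)# 6/6 satisfied
(1,6)# 3/3 satisfied
(2,1)+ 6/6 satisfied
(2,2)+ 6/8 satisfied
(2,3)# 4/8 satisfied
(2,4)# 6/7 satisfied
(3,1)+ 6/6 satisfied
(3,2)+ 7/8 satisfied
(3,3)+ 5/8 satisfied
(3,4)# 4/7 satisfied
(3,5)# 5/6 satisfied
(3,6)# 3/3 satisfied
(4,0)+ 3/3 satisfied
(4,1)+ 6/6 satisfied
(4,2)+ 8/8 satisfied
(4,3)+ 7/8 satisfied
(4,4)+ 5/8 satisfied
(4,5)# 5/8 satisfied
(4,6)# 4/5 satisfied
(5,1)+ 5/5 satisfied
(5,2)+ 6/6 satisfied
(5,3)+ 7/7 satisfied
(5,4)+ 7/8 satisfied
(5,5)+ 4/7 satisfied
(5,6)# 2/4 satisfied
(6,0)+ 1/1 satisfied
(6,3)+ 4/4 satisfied
(6,4)+ 5/5 satisfied
(6,5)+ 3/4 satisfied
All meet the threshold, so the configuration is stable.

Yes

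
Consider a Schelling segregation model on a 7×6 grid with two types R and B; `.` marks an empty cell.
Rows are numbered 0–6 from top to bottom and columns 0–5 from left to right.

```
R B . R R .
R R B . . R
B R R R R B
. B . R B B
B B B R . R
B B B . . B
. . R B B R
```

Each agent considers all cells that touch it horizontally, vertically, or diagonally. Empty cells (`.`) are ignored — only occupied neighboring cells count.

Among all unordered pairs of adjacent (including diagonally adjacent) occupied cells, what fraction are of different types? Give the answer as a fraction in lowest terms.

31/69

Scan each occupied cell's neighbors to the right and below (and the two forward diagonals) so each pair is counted once.
Row 0: R(0,0)–B(0,1)≠ R(0,0)–R(1,0)= R(0,0)–R(1,1)= B(0,1)–R(1,1)≠ B(0,1)–B(1,2)= B(0,1)–R(1,0)≠ R(0,3)–R(0,4)= R(0,3)–B(1,2)≠ R(0,4)–R(1,5)=  → 4/9 unlike.
Row 1: R(1,0)–R(1,1)= R(1,0)–B(2,0)≠ R(1,0)–R(2,1)= R(1,1)–B(1,2)≠ R(1,1)–R(2,1)= R(1,1)–R(2,2)= R(1,1)–B(2,0)≠ B(1,2)–R(2,2)≠ B(1,2)–R(2,3)≠ B(1,2)–R(2,1)≠ R(1,5)–B(2,5)≠ R(1,5)–R(2,4)=  → 7/12 unlike.
Row 2: B(2,0)–R(2,1)≠ B(2,0)–B(3,1)= R(2,1)–R(2,2)= R(2,1)–B(3,1)≠ R(2,2)–R(2,3)= R(2,2)–R(3,3)= R(2,2)–B(3,1)≠ R(2,3)–R(2,4)= R(2,3)–R(3,3)= R(2,3)–B(3,4)≠ R(2,4)–B(2,5)≠ R(2,4)–B(3,4)≠ R(2,4)–B(3,5)≠ R(2,4)–R(3,3)= B(2,5)–B(3,5)= B(2,5)–B(3,4)=  → 7/16 unlike.
Row 3: B(3,1)–B(4,1)= B(3,1)–B(4,2)= B(3,1)–B(4,0)= R(3,3)–B(3,4)≠ R(3,3)–R(4,3)= R(3,3)–B(4,2)≠ B(3,4)–B(3,5)= B(3,4)–R(4,5)≠ B(3,4)–R(4,3)≠ B(3,5)–R(4,5)≠  → 5/10 unlike.
Row 4: B(4,0)–B(4,1)= B(4,0)–B(5,0)= B(4,0)–B(5,1)= B(4,1)–B(4,2)= B(4,1)–B(5,1)= B(4,1)–B(5,2)= B(4,1)–B(5,0)= B(4,2)–R(4,3)≠ B(4,2)–B(5,2)= B(4,2)–B(5,1)= R(4,3)–B(5,2)≠ R(4,5)–B(5,5)≠  → 3/12 unlike.
Row 5: B(5,0)–B(5,1)= B(5,1)–B(5,2)= B(5,1)–R(6,2)≠ B(5,2)–R(6,2)≠ B(5,2)–B(6,3)= B(5,5)–R(6,5)≠ B(5,5)–B(6,4)=  → 3/7 unlike.
Row 6: R(6,2)–B(6,3)≠ B(6,3)–B(6,4)= B(6,4)–R(6,5)≠  → 2/3 unlike.
Total adjacent occupied pairs: 69; unlike-type pairs: 31.
31/69 is already in lowest terms.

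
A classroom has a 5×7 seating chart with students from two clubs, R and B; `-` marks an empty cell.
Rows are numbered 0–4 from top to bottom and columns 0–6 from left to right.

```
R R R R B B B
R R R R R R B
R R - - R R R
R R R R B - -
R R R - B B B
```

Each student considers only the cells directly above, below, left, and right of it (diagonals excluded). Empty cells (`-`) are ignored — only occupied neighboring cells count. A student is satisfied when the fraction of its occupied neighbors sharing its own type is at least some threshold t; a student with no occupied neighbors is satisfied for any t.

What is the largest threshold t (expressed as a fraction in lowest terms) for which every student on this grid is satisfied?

1/3

(0,0)R 2/2
(0,1)R 3/3
(0,2)R 3/3
(0,3)R 2/3
(0,4)B 1/3
(0,5)B 2/3
(0,6)B 2/2
(1,0)R 3/3
(1,1)R 4/4
(1,2)R 3/3
(1,3)R 3/3
(1,4)R 3/4
(1,5)R 2/4
(1,6)B 1/3
(2,0)R 3/3
(2,1)R 3/3
(2,4)R 2/3
(2,5)R 3/3
(2,6)R 1/2
(3,0)R 3/3
(3,1)R 4/4
(3,2)R 3/3
(3,3)R 1/2
(3,4)B 1/3
(4,0)R 2/2
(4,1)R 3/3
(4,2)R 2/2
(4,4)B 2/2
(4,5)B 2/2
(4,6)B 1/1
The smallest same-type fraction is 1/3 at (0,4), which reduces to 1/3. Any threshold above that leaves this student unsatisfied.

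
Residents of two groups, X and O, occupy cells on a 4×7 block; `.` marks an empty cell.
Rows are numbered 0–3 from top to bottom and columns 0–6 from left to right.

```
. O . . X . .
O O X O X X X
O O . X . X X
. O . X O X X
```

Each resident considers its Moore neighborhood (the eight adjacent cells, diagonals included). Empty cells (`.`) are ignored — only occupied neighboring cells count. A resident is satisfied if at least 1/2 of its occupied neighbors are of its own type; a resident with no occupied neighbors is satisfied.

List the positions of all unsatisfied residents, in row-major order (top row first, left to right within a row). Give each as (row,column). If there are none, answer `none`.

(0,1)O 2/3 ✓
(0,4)X 2/3 ✓
(1,0)O 4/4 ✓
(1,1)O 4/5 ✓
(1,2)X 1/5 ✗
(1,3)O 0/4 ✗
(1,4)X 4/5 ✓
(1,5)X 5/5 ✓
(1,6)X 3/3 ✓
(2,0)O 4/4 ✓
(2,1)O 4/5 ✓
(2,3)X 3/5 ✓
(2,5)X 6/7 ✓
(2,6)X 5/5 ✓
(3,1)O 2/2 ✓
(3,3)X 1/2 ✓
(3,4)O 0/4 ✗
(3,5)X 3/4 ✓
(3,6)X 3/3 ✓

(1,2), (1,3), (3,4)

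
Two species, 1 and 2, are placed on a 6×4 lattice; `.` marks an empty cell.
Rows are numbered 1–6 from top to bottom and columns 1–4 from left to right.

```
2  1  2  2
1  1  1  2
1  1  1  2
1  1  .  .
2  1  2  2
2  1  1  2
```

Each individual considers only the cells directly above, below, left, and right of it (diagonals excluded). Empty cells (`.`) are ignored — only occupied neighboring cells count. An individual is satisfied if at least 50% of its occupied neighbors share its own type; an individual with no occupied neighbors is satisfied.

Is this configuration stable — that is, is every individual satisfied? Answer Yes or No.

Row 1: (1,1)2 0/2 not · (1,2)1 1/3 not · (1,3)2 1/3 not · (1,4)2 2/2 satisfied
Row 2: (2,1)1 2/3 satisfied · (2,2)1 4/4 satisfied · (2,3)1 2/4 satisfied · (2,4)2 2/3 satisfied
Row 3: (3,1)1 3/3 satisfied · (3,2)1 4/4 satisfied · (3,3)1 2/3 satisfied · (3,4)2 1/2 satisfied
Row 4: (4,1)1 2/3 satisfied · (4,2)1 3/3 satisfied
Row 5: (5,1)2 1/3 not · (5,2)1 2/4 satisfied · (5,3)2 1/3 not · (5,4)2 2/2 satisfied
Row 6: (6,1)2 1/2 satisfied · (6,2)1 2/3 satisfied · (6,3)1 1/3 not · (6,4)2 1/2 satisfied
For instance (1,1) has only 0/2 same-type neighbors, below 1/2.

No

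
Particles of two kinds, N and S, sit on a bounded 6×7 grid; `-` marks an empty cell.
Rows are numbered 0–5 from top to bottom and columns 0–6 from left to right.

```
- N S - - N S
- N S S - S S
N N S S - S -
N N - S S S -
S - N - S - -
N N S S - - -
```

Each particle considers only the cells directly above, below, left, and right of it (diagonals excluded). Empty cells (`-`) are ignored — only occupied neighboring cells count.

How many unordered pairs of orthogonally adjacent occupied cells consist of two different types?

Scan each occupied cell's neighbors to the right and below so each pair is counted once.
Row 0: N(0,1)–S(0,2)≠ N(0,1)–N(1,1)= S(0,2)–S(1,2)= N(0,5)–S(0,6)≠ N(0,5)–S(1,5)≠ S(0,6)–S(1,6)=  → 3/6 unlike.
Row 1: N(1,1)–S(1,2)≠ N(1,1)–N(2,1)= S(1,2)–S(1,3)= S(1,2)–S(2,2)= S(1,3)–S(2,3)= S(1,5)–S(1,6)= S(1,5)–S(2,5)=  → 1/7 unlike.
Row 2: N(2,0)–N(2,1)= N(2,0)–N(3,0)= N(2,1)–S(2,2)≠ N(2,1)–N(3,1)= S(2,2)–S(2,3)= S(2,3)–S(3,3)= S(2,5)–S(3,5)=  → 1/7 unlike.
Row 3: N(3,0)–N(3,1)= N(3,0)–S(4,0)≠ S(3,3)–S(3,4)= S(3,4)–S(3,5)= S(3,4)–S(4,4)=  → 1/5 unlike.
Row 4: S(4,0)–N(5,0)≠ N(4,2)–S(5,2)≠  → 2/2 unlike.
Row 5: N(5,0)–N(5,1)= N(5,1)–S(5,2)≠ S(5,2)–S(5,3)=  → 1/3 unlike.
Total adjacent occupied pairs: 30; unlike-type pairs: 9.

9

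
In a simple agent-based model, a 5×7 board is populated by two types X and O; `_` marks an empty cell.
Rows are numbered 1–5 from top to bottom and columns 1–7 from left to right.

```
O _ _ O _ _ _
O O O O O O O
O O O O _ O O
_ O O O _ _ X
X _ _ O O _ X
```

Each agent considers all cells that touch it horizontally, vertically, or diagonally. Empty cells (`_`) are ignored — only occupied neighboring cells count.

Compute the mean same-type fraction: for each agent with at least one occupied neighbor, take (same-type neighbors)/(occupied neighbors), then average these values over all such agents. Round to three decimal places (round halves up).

(1,1)O 2/2
(1,4)O 3/3
(2,1)O 4/4
(2,2)O 6/6
(2,3)O 6/6
(2,4)O 5/5
(2,5)O 5/5
(2,6)O 4/4
(2,7)O 3/3
(3,1)O 4/4
(3,2)O 7/7
(3,3)O 8/8
(3,4)O 6/6
(3,6)O 4/5
(3,7)O 3/4
(4,2)O 4/5
(4,3)O 6/6
(4,4)O 5/5
(4,7)X 1/3
(5,1)X 0/1
(5,4)O 3/3
(5,5)O 2/2
(5,7)X 1/1
Sum over 23 agents: 2/2 + 3/3 + 4/4 + 6/6 + 6/6 + 5/5 + 5/5 + 4/4 + 3/3 + 4/4 + 7/7 + 8/8 + 6/6 + 4/5 + 3/4 + 4/5 + 6/6 + 5/5 + 1/3 + 0/1 + 3/3 + 2/2 + 1/1 = 1241/60; mean = 1241/60 ÷ 23 = 1241/1380 = 0.899275… → 0.899.

0.899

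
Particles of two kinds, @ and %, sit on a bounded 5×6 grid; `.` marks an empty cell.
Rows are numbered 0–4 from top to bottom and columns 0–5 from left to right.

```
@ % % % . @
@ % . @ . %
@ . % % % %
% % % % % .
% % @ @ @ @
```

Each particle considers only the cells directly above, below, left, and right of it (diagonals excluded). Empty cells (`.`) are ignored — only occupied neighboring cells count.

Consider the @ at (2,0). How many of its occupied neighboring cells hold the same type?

Occupied neighbors of (2,0): (1,0)=@, (3,0)=%.
Same type (@): 1 of 2.

1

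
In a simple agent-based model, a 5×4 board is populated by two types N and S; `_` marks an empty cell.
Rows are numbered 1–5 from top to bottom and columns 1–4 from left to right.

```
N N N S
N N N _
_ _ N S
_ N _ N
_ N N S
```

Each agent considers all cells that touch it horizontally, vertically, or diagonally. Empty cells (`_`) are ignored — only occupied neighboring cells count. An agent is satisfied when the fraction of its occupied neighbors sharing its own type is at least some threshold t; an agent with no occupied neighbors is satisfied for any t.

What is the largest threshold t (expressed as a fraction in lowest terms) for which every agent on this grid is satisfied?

0/1

(1,1)N 3/3
(1,2)N 5/5
(1,3)N 3/4
(1,4)S 0/2
(2,1)N 3/3
(2,2)N 6/6
(2,3)N 4/6
(3,3)N 4/5
(3,4)S 0/3
(4,2)N 3/3
(4,4)N 2/4
(5,2)N 2/2
(5,3)N 3/4
(5,4)S 0/2
The smallest same-type fraction is 0/2 at (1,4), which reduces to 0/1. Any threshold above that leaves this agent unsatisfied.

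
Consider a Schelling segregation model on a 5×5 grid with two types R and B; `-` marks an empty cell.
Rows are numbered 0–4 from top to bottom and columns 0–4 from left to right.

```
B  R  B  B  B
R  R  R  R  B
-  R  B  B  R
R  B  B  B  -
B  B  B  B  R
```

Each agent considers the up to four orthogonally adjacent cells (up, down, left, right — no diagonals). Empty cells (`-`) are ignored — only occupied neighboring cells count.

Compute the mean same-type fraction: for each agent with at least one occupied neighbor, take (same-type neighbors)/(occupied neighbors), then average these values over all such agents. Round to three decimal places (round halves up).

Row 0: (0,0)B 0/2 · (0,1)R 1/3 · (0,2)B 1/3 · (0,3)B 2/3 · (0,4)B 2/2
Row 1: (1,0)R 1/2 · (1,1)R 4/4 · (1,2)R 2/4 · (1,3)R 1/4 · (1,4)B 1/3
Row 2: (2,1)R 1/3 · (2,2)B 2/4 · (2,3)B 2/4 · (2,4)R 0/2
Row 3: (3,0)R 0/2 · (3,1)B 2/4 · (3,2)B 4/4 · (3,3)B 3/3
Row 4: (4,0)B 1/2 · (4,1)B 3/3 · (4,2)B 3/3 · (4,3)B 2/3 · (4,4)R 0/1
Sum over 23 agents: 0/2 + 1/3 + 1/3 + 2/3 + 2/2 + 1/2 + 4/4 + 2/4 + 1/4 + 1/3 + 1/3 + 2/4 + 2/4 + 0/2 + 0/2 + 2/4 + 4/4 + 3/3 + 1/2 + 3/3 + 3/3 + 2/3 + 0/1 = 143/12; mean = 143/12 ÷ 23 = 143/276 = 0.518115… → 0.518.

0.518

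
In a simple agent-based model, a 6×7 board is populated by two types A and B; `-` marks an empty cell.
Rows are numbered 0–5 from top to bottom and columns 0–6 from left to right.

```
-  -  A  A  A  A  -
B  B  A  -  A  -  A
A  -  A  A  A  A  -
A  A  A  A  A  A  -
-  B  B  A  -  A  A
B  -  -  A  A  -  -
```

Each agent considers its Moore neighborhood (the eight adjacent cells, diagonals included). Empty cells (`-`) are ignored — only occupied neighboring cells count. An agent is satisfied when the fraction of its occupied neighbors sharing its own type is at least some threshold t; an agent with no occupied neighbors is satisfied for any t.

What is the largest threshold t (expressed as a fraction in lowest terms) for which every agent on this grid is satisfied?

(0,2)A 2/3
(0,3)A 4/4
(0,4)A 3/3
(0,5)A 3/3
(1,0)B 1/2
(1,1)B 1/5
(1,2)A 4/5
(1,4)A 6/6
(1,6)A 2/2
(2,0)A 2/4
(2,2)A 5/6
(2,3)A 7/7
(2,4)A 6/6
(2,5)A 5/5
(3,0)A 2/3
(3,1)A 4/6
(3,2)A 5/7
(3,3)A 6/7
(3,4)A 7/7
(3,5)A 5/5
(4,1)B 2/5
(4,2)B 1/6
(4,3)A 5/6
(4,5)A 4/4
(4,6)A 2/2
(5,0)B 1/1
(5,3)A 2/3
(5,4)A 3/3
The smallest same-type fraction is 1/6 at (4,2), which reduces to 1/6. Any threshold above that leaves this agent unsatisfied.

1/6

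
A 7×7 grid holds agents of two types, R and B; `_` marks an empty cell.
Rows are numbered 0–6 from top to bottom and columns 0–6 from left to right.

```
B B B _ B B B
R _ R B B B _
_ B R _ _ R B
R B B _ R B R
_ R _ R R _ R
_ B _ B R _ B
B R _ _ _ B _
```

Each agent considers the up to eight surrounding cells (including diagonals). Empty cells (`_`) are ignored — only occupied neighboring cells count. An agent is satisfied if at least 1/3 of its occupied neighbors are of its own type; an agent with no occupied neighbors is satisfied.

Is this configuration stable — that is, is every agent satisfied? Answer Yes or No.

(0,0)B 1/2 ✓
(0,1)B 2/4 ✓
(0,2)B 2/3 ✓
(0,4)B 4/4 ✓
(0,5)B 4/4 ✓
(0,6)B 2/2 ✓
(1,0)R 0/3 ✗
(1,2)R 1/5 ✗
(1,3)B 3/5 ✓
(1,4)B 4/5 ✓
(1,5)B 5/6 ✓
(2,1)B 2/6 ✓
(2,2)R 1/5 ✗
(2,5)R 2/6 ✓
(2,6)B 2/4 ✓
(3,0)R 1/3 ✓
(3,1)B 2/5 ✓
(3,2)B 2/5 ✓
(3,4)R 3/4 ✓
(3,5)B 1/6 ✗
(3,6)R 2/4 ✓
(4,1)R 1/4 ✗
(4,3)R 3/5 ✓
(4,4)R 3/5 ✓
(4,6)R 1/3 ✓
(5,1)B 1/3 ✓
(5,3)B 0/3 ✗
(5,4)R 2/4 ✓
(5,6)B 1/2 ✓
(6,0)B 1/2 ✓
(6,1)R 0/2 ✗
(6,5)B 1/2 ✓
For instance (1,0) has only 0/3 same-type neighbors, below 1/3.

No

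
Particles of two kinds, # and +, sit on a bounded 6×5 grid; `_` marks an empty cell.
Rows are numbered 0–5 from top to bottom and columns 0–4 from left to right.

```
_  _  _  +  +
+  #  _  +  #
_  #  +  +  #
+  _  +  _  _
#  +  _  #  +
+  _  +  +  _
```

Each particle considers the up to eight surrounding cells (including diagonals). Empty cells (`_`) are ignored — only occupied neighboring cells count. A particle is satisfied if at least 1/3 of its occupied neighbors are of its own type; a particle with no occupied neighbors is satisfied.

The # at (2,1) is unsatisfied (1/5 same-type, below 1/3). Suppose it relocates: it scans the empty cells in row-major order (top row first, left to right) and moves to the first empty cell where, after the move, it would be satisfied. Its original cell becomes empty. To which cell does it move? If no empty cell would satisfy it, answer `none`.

(0,0)

Vacating (2,1). Empty cells in order:
  (0,0): 1/2 same-type → satisfied — stop here.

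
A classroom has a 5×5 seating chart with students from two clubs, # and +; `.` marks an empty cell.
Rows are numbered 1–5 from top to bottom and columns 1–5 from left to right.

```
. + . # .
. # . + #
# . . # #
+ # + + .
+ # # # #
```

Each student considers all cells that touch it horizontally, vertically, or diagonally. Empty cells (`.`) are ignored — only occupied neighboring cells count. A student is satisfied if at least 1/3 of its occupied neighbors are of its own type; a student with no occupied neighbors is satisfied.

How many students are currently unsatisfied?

5

(1,2)+ 0/1 ✗
(1,4)# 1/2 ✓
(2,2)# 1/2 ✓
(2,4)+ 0/4 ✗
(2,5)# 3/4 ✓
(3,1)# 2/3 ✓
(3,4)# 2/5 ✓
(3,5)# 2/4 ✓
(4,1)+ 1/4 ✗
(4,2)# 3/6 ✓
(4,3)+ 1/6 ✗
(4,4)+ 1/6 ✗
(5,1)+ 1/3 ✓
(5,2)# 2/5 ✓
(5,3)# 3/5 ✓
(5,4)# 2/4 ✓
(5,5)# 1/2 ✓
Unsatisfied: (1,2), (2,4), (4,1), (4,3), (4,4) — 5 in total.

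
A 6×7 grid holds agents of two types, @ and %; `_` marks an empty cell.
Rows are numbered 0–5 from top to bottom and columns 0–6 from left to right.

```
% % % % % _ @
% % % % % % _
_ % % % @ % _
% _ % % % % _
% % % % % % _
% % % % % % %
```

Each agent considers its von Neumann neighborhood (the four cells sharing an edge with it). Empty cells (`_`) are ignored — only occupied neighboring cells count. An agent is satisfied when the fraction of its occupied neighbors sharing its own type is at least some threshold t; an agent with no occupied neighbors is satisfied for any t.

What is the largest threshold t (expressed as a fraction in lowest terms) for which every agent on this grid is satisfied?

(0,0)% 2/2
(0,1)% 3/3
(0,2)% 3/3
(0,3)% 3/3
(0,4)% 2/2
(0,6)@ — no occupied neighbors
(1,0)% 2/2
(1,1)% 4/4
(1,2)% 4/4
(1,3)% 4/4
(1,4)% 3/4
(1,5)% 2/2
(2,1)% 2/2
(2,2)% 4/4
(2,3)% 3/4
(2,4)@ 0/4
(2,5)% 2/3
(3,0)% 1/1
(3,2)% 3/3
(3,3)% 4/4
(3,4)% 3/4
(3,5)% 3/3
(4,0)% 3/3
(4,1)% 3/3
(4,2)% 4/4
(4,3)% 4/4
(4,4)% 4/4
(4,5)% 3/3
(5,0)% 2/2
(5,1)% 3/3
(5,2)% 3/3
(5,3)% 3/3
(5,4)% 3/3
(5,5)% 3/3
(5,6)% 1/1
The smallest same-type fraction is 0/4 at (2,4), which reduces to 0/1. Any threshold above that leaves this agent unsatisfied.

0/1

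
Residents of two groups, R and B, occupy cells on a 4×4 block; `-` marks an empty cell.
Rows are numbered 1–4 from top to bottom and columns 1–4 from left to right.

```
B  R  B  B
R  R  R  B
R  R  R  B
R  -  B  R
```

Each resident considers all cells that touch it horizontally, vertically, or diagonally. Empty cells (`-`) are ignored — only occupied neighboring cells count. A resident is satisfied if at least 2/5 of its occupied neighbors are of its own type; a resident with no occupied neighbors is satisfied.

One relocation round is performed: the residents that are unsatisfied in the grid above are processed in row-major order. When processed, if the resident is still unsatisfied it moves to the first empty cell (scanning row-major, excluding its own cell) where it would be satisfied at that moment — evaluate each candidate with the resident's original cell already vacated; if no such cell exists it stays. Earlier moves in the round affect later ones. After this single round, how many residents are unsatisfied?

Initially unsatisfied (in order): (1,1), (4,3), (4,4).
  (1,1): no empty cell satisfies it; stays.
  (4,3): no empty cell satisfies it; stays.
  (4,4) → (4,2).
Resulting grid:
B R B B
R R R B
R R R B
R R B -
Unsatisfied now: (1,1), (4,3).

2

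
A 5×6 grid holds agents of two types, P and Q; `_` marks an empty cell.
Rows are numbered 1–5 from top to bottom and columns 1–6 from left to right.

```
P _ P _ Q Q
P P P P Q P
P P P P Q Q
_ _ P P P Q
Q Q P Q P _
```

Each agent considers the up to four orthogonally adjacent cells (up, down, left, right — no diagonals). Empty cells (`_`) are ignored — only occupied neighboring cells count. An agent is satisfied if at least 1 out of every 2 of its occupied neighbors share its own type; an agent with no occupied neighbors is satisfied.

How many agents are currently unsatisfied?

Row 1: (1,1)P 1/1 ok · (1,3)P 1/1 ok · (1,5)Q 2/2 ok · (1,6)Q 1/2 ok
Row 2: (2,1)P 3/3 ok · (2,2)P 3/3 ok · (2,3)P 4/4 ok · (2,4)P 2/3 ok · (2,5)Q 2/4 ok · (2,6)P 0/3 unhappy
Row 3: (3,1)P 2/2 ok · (3,2)P 3/3 ok · (3,3)P 4/4 ok · (3,4)P 3/4 ok · (3,5)Q 2/4 ok · (3,6)Q 2/3 ok
Row 4: (4,3)P 3/3 ok · (4,4)P 3/4 ok · (4,5)P 2/4 ok · (4,6)Q 1/2 ok
Row 5: (5,1)Q 1/1 ok · (5,2)Q 1/2 ok · (5,3)P 1/3 unhappy · (5,4)Q 0/3 unhappy · (5,5)P 1/2 ok
Unsatisfied: (2,6), (5,3), (5,4) — 3 in total.

3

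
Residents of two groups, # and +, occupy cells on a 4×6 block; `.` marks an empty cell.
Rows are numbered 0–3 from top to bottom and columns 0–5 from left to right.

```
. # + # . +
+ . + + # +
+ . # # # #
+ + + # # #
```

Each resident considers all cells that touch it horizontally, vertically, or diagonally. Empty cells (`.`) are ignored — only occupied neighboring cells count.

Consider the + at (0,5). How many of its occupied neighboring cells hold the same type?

Occupied neighbors of (0,5): (1,4)=#, (1,5)=+.
Same type (+): 1 of 2.

1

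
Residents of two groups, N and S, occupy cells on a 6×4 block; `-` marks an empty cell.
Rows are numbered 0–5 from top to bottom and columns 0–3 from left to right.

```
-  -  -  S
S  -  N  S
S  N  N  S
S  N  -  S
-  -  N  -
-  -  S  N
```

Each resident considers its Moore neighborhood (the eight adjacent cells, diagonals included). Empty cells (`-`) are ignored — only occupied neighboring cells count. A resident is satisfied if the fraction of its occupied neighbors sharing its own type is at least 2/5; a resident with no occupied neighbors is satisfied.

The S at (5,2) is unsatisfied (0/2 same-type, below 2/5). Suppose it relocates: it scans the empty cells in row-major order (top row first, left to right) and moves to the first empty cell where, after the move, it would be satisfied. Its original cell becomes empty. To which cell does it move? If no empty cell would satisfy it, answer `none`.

(0,0)

Vacating (5,2). Empty cells in order:
  (0,0): 1/1 same-type → satisfied — stop here.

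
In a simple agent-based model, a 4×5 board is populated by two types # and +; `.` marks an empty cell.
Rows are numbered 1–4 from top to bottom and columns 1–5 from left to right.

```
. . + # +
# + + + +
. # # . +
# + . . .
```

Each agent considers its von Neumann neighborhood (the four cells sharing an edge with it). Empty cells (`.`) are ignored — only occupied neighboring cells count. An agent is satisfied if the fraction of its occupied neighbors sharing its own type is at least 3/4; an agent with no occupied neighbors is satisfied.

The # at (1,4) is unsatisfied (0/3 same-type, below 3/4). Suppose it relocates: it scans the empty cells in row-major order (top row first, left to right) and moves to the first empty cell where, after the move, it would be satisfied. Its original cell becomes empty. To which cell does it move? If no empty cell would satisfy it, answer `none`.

(1,1)

Vacating (1,4). Empty cells in order:
  (1,1): 1/1 same-type → satisfied — stop here.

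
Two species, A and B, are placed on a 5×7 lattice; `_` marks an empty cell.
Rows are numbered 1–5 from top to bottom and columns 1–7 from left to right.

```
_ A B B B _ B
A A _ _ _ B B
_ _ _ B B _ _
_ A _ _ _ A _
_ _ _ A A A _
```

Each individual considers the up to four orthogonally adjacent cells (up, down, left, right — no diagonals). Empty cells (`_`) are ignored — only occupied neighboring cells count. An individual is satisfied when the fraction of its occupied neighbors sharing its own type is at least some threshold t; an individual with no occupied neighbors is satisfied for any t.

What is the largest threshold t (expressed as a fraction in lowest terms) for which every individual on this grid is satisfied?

1/2

Row 1: (1,2)A 1/2 · (1,3)B 1/2 · (1,4)B 2/2 · (1,5)B 1/1 · (1,7)B 1/1
Row 2: (2,1)A 1/1 · (2,2)A 2/2 · (2,6)B 1/1 · (2,7)B 2/2
Row 3: (3,4)B 1/1 · (3,5)B 1/1
Row 4: (4,2)A — no occupied neighbors · (4,6)A 1/1
Row 5: (5,4)A 1/1 · (5,5)A 2/2 · (5,6)A 2/2
The smallest same-type fraction is 1/2 at (1,2), which reduces to 1/2. Any threshold above that leaves this individual unsatisfied.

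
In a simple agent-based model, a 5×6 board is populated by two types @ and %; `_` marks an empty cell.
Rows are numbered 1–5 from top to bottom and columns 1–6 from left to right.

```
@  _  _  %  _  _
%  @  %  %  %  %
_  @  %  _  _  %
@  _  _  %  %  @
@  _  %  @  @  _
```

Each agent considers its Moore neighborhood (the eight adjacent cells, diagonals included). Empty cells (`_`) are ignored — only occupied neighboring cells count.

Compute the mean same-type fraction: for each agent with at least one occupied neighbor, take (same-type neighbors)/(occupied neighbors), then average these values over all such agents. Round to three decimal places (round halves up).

0.623

Row 1: (1,1)@ 1/2 · (1,4)% 3/3
Row 2: (2,1)% 0/3 · (2,2)@ 2/5 · (2,3)% 3/5 · (2,4)% 4/4 · (2,5)% 4/4 · (2,6)% 2/2
Row 3: (3,2)@ 2/5 · (3,3)% 3/5 · (3,6)% 3/4
Row 4: (4,1)@ 2/2 · (4,4)% 3/5 · (4,5)% 2/5 · (4,6)@ 1/3
Row 5: (5,1)@ 1/1 · (5,3)% 1/2 · (5,4)@ 1/4 · (5,5)@ 2/4
Sum over 19 agents: 1/2 + 3/3 + 0/3 + 2/5 + 3/5 + 4/4 + 4/4 + 2/2 + 2/5 + 3/5 + 3/4 + 2/2 + 3/5 + 2/5 + 1/3 + 1/1 + 1/2 + 1/4 + 2/4 = 71/6; mean = 71/6 ÷ 19 = 71/114 = 0.622807… → 0.623.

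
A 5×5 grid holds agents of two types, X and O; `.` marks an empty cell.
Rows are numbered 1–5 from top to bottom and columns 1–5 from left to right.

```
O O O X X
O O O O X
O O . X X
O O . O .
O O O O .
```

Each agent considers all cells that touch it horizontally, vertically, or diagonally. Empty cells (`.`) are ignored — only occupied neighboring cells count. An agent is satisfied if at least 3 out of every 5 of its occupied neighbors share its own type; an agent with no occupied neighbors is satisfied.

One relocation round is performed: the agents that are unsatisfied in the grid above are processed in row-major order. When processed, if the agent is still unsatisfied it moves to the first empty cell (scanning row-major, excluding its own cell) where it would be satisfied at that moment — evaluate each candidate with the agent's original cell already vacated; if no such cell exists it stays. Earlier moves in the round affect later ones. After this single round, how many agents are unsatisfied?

2

Initially unsatisfied (in order): (1,4), (2,4), (3,4), (3,5), (4,4).
  (1,4): no empty cell satisfies it; stays.
  (2,4) → (3,3).
  (3,4): no empty cell satisfies it; stays.
  (3,5): now satisfied by earlier moves; stays.
  (4,4): now satisfied by earlier moves; stays.
Resulting grid:
O O O X X
O O O . X
O O O X X
O O . O .
O O O O .
Unsatisfied now: (1,4), (3,4).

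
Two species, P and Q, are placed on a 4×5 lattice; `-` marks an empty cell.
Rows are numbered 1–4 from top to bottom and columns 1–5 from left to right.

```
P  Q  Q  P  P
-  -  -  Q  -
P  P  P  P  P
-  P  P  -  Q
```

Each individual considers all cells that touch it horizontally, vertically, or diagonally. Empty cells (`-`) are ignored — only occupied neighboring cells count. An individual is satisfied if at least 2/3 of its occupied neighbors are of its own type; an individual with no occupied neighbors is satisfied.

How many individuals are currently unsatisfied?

8

(1,1)P 0/1 not
(1,2)Q 1/2 not
(1,3)Q 2/3 satisfied
(1,4)P 1/3 not
(1,5)P 1/2 not
(2,4)Q 1/6 not
(3,1)P 2/2 satisfied
(3,2)P 4/4 satisfied
(3,3)P 4/5 satisfied
(3,4)P 3/5 not
(3,5)P 1/3 not
(4,2)P 4/4 satisfied
(4,3)P 4/4 satisfied
(4,5)Q 0/2 not
Unsatisfied: (1,1), (1,2), (1,4), (1,5), (2,4), (3,4), (3,5), (4,5) — 8 in total.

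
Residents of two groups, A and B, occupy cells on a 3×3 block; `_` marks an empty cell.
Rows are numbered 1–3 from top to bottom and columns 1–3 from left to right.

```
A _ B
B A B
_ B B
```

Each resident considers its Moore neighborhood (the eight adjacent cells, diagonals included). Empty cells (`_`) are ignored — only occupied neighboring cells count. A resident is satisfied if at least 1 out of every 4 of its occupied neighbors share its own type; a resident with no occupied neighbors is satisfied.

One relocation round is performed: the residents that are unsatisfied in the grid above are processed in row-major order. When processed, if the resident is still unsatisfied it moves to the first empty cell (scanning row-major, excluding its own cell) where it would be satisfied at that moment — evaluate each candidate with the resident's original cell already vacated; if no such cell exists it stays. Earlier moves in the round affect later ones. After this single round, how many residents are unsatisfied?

0

Initially unsatisfied (in order): (2,2).
  (2,2) → (1,2).
Resulting grid:
A A B
B _ B
_ B B
All satisfied now.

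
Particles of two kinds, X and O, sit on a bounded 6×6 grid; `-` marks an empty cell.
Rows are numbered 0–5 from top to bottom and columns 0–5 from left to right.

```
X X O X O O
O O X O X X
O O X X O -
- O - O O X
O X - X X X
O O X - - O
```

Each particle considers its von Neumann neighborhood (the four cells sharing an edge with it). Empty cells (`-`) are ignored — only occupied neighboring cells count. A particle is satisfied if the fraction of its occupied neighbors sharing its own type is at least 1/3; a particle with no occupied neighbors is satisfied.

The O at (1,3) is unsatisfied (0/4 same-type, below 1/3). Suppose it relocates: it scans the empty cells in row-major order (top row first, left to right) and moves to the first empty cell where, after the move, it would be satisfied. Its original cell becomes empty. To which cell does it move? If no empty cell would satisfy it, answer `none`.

(2,5)

Vacating (1,3). Empty cells in order:
  (2,5): 1/3 same-type → satisfied — stop here.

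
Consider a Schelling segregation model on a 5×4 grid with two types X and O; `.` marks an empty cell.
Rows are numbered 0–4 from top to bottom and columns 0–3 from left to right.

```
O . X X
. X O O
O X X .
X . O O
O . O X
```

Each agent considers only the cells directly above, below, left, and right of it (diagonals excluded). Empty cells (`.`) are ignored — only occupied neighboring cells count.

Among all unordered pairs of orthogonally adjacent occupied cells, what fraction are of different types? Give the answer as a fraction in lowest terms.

5/8

Scan each occupied cell's neighbors to the right and below so each pair is counted once.
Row 0: X(0,2)–X(0,3)= X(0,2)–O(1,2)≠ X(0,3)–O(1,3)≠  → 2/3 unlike.
Row 1: X(1,1)–O(1,2)≠ X(1,1)–X(2,1)= O(1,2)–O(1,3)= O(1,2)–X(2,2)≠  → 2/4 unlike.
Row 2: O(2,0)–X(2,1)≠ O(2,0)–X(3,0)≠ X(2,1)–X(2,2)= X(2,2)–O(3,2)≠  → 3/4 unlike.
Row 3: X(3,0)–O(4,0)≠ O(3,2)–O(3,3)= O(3,2)–O(4,2)= O(3,3)–X(4,3)≠  → 2/4 unlike.
Row 4: O(4,2)–X(4,3)≠  → 1/1 unlike.
Total adjacent occupied pairs: 16; unlike-type pairs: 10.
10/16 reduces to 5/8.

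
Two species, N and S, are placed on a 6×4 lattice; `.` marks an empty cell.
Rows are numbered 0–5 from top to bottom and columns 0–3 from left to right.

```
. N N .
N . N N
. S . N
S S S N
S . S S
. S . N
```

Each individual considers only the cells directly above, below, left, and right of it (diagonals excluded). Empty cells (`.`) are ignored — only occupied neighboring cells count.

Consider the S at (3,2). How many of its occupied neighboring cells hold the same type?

2

Occupied neighbors of (3,2): (4,2)=S, (3,1)=S, (3,3)=N.
Same type (S): 2 of 3.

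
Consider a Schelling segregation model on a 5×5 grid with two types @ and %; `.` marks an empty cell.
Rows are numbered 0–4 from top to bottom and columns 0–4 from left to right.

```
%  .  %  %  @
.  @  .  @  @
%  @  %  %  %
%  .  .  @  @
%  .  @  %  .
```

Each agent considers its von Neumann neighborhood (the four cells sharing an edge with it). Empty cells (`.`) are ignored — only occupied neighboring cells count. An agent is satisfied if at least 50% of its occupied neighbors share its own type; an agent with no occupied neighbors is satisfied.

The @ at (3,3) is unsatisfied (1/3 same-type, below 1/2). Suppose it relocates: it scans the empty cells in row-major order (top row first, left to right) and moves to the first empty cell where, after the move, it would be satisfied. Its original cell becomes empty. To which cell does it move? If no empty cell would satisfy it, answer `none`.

(1,2)

Vacating (3,3). Empty cells in order:
  (0,1): 1/3 same-type → still unsatisfied.
  (1,0): 1/3 same-type → still unsatisfied.
  (1,2): 2/4 same-type → satisfied — stop here.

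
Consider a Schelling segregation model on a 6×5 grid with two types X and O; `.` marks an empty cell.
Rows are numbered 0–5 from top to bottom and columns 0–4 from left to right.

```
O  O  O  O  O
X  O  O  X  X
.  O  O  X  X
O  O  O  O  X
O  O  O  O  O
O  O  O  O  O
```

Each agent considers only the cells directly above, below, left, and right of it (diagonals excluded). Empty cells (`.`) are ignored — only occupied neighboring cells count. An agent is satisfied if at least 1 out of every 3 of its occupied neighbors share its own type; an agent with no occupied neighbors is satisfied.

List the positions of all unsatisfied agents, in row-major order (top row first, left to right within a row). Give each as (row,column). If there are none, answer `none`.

(1,0)

Row 0: (0,0)O 1/2 satisfied · (0,1)O 3/3 satisfied · (0,2)O 3/3 satisfied · (0,3)O 2/3 satisfied · (0,4)O 1/2 satisfied
Row 1: (1,0)X 0/2 not · (1,1)O 3/4 satisfied · (1,2)O 3/4 satisfied · (1,3)X 2/4 satisfied · (1,4)X 2/3 satisfied
Row 2: (2,1)O 3/3 satisfied · (2,2)O 3/4 satisfied · (2,3)X 2/4 satisfied · (2,4)X 3/3 satisfied
Row 3: (3,0)O 2/2 satisfied · (3,1)O 4/4 satisfied · (3,2)O 4/4 satisfied · (3,3)O 2/4 satisfied · (3,4)X 1/3 satisfied
Row 4: (4,0)O 3/3 satisfied · (4,1)O 4/4 satisfied · (4,2)O 4/4 satisfied · (4,3)O 4/4 satisfied · (4,4)O 2/3 satisfied
Row 5: (5,0)O 2/2 satisfied · (5,1)O 3/3 satisfied · (5,2)O 3/3 satisfied · (5,3)O 3/3 satisfied · (5,4)O 2/2 satisfied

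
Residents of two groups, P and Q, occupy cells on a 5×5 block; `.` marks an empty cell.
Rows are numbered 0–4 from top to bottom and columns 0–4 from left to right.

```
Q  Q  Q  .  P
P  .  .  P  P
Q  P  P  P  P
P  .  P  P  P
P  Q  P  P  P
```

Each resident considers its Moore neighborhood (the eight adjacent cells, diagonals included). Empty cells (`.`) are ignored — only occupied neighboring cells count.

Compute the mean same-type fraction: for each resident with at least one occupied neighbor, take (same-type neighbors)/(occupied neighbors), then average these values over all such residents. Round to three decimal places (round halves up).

(0,0)Q 1/2
(0,1)Q 2/3
(0,2)Q 1/2
(0,4)P 2/2
(1,0)P 1/4
(1,3)P 5/6
(1,4)P 4/4
(2,0)Q 0/3
(2,1)P 4/5
(2,2)P 5/5
(2,3)P 7/7
(2,4)P 5/5
(3,0)P 2/4
(3,2)P 6/7
(3,3)P 8/8
(3,4)P 5/5
(4,0)P 1/2
(4,1)Q 0/4
(4,2)P 3/4
(4,3)P 5/5
(4,4)P 3/3
Sum over 21 residents: 1/2 + 2/3 + 1/2 + 2/2 + 1/4 + 5/6 + 4/4 + 0/3 + 4/5 + 5/5 + 7/7 + 5/5 + 2/4 + 6/7 + 8/8 + 5/5 + 1/2 + 0/4 + 3/4 + 5/5 + 3/3 = 1061/70; mean = 1061/70 ÷ 21 = 1061/1470 = 0.721768… → 0.722.

0.722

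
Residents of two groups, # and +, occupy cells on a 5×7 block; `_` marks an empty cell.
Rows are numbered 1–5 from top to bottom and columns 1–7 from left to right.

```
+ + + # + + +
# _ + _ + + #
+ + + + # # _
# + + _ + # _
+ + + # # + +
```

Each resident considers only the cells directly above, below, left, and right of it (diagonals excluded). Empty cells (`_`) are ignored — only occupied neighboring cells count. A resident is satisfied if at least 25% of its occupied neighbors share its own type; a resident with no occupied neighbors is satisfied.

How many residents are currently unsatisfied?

Row 1: (1,1)+ 1/2 ✓ · (1,2)+ 2/2 ✓ · (1,3)+ 2/3 ✓ · (1,4)# 0/2 ✗ · (1,5)+ 2/3 ✓ · (1,6)+ 3/3 ✓ · (1,7)+ 1/2 ✓
Row 2: (2,1)# 0/2 ✗ · (2,3)+ 2/2 ✓ · (2,5)+ 2/3 ✓ · (2,6)+ 2/4 ✓ · (2,7)# 0/2 ✗
Row 3: (3,1)+ 1/3 ✓ · (3,2)+ 3/3 ✓ · (3,3)+ 4/4 ✓ · (3,4)+ 1/2 ✓ · (3,5)# 1/4 ✓ · (3,6)# 2/3 ✓
Row 4: (4,1)# 0/3 ✗ · (4,2)+ 3/4 ✓ · (4,3)+ 3/3 ✓ · (4,5)+ 0/3 ✗ · (4,6)# 1/3 ✓
Row 5: (5,1)+ 1/2 ✓ · (5,2)+ 3/3 ✓ · (5,3)+ 2/3 ✓ · (5,4)# 1/2 ✓ · (5,5)# 1/3 ✓ · (5,6)+ 1/3 ✓ · (5,7)+ 1/1 ✓
Unsatisfied: (1,4), (2,1), (2,7), (4,1), (4,5) — 5 in total.

5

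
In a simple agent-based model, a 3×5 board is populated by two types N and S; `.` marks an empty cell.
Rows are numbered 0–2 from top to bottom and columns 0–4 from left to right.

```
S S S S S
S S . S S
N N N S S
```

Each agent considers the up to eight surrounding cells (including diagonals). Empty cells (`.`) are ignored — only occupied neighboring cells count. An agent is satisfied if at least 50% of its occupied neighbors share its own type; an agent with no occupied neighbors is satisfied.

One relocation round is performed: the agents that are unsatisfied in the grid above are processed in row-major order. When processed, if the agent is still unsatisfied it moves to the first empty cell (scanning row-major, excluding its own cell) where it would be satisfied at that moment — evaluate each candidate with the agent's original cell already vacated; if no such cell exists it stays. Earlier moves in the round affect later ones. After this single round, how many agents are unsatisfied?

2

Initially unsatisfied (in order): (2,0), (2,2).
  (2,0): no empty cell satisfies it; stays.
  (2,2): no empty cell satisfies it; stays.
Resulting grid:
S S S S S
S S . S S
N N N S S
Unsatisfied now: (2,0), (2,2).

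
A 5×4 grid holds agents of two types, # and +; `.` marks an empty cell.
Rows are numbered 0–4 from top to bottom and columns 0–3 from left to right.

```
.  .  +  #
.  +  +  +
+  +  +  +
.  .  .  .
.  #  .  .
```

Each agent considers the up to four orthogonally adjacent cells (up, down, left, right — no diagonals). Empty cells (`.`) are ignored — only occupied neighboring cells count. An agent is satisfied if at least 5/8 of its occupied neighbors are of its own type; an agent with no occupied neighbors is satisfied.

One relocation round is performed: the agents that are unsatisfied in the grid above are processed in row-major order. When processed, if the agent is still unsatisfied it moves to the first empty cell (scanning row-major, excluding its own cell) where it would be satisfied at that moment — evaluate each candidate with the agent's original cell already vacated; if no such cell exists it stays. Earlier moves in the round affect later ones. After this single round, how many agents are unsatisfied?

0

Initially unsatisfied (in order): (0,2), (0,3).
  (0,2) → (0,0).
  (0,3) → (4,0).
Resulting grid:
+ . . .
. + + +
+ + + +
. . . .
# # . .
All satisfied now.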